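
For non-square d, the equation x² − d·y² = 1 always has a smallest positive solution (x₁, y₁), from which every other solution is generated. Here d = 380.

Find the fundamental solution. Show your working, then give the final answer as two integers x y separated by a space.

√380 = [19; 2,38, …], period ℓ=2 (even) → k=1
k=0  a_k=19  p_k/q_k = 19/1
k=1  a_k=2  p_k/q_k = 39/2
(x₁, y₁) = (39, 2);  39² − 380·2² = 1 ✓

39 2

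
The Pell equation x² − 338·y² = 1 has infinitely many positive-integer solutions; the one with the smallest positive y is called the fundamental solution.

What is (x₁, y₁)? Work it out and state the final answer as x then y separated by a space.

[18; 2,1,1,2,36] for √338; ℓ=5 ⇒ convergent index 9
a_0=18:  p_0=18·1+0=18,  q_0=18·0+1=1
…
a_3=1:  p_3=1·55+37=92,  q_3=1·3+2=5
a_4=2:  p_4=2·92+55=239,  q_4=2·5+3=13
…
a_6=2:  p_6=2·8696+239=17631,  q_6=2·473+13=959
…
a_8=1:  p_8=1·26327+17631=43958,  q_8=1·1432+959=2391
a_9=2:  p_9=2·43958+26327=114243,  q_9=2·2391+1432=6214
(x₁, y₁) = (114243, 6214);  114243² − 338·6214² = 1 ✓

114243 6214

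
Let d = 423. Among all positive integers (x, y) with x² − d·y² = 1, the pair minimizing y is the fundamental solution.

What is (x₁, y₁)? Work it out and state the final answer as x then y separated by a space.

4607 224

d=423: √d = [20; 1,1,3,4,3,1,1,40] (ℓ=8, even), read p_7/q_7
a_0=20:  p_0=20·1+0=20,  q_0=20·0+1=1
a_1=1:  p_1=1·20+1=21,  q_1=1·1+0=1
…
a_3=3:  p_3=3·41+21=144,  q_3=3·2+1=7
…
a_6=1:  p_6=1·1995+617=2612,  q_6=1·97+30=127
a_7=1:  p_7=1·2612+1995=4607,  q_7=1·127+97=224
→ (4607, 224).  Check: 4607²=21224449, 423·224²=21224448, difference 1.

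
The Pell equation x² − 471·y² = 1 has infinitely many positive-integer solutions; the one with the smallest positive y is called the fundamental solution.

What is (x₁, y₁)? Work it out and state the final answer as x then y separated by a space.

7838695 361188

√471 → a₀=21, period (1,2,2,1,3,…,2,1,42); ℓ=14 even so k=13
a_0=21:  p_0=21·1+0=21,  q_0=21·0+1=1
a_1=1:  p_1=1·21+1=22,  q_1=1·1+0=1
…
a_5=3:  p_5=3·217+152=803,  q_5=3·10+7=37
…
a_7=14:  p_7=14·3429+803=48809,  q_7=14·158+37=2249
…
a_9=3:  p_9=3·198665+48809=644804,  q_9=3·9154+2249=29711
…
a_11=2:  p_11=2·843469+644804=2331742,  q_11=2·38865+29711=107441
a_12=2:  p_12=2·2331742+843469=5506953,  q_12=2·107441+38865=253747
a_13=1:  p_13=1·5506953+2331742=7838695,  q_13=1·253747+107441=361188
(x₁, y₁) = (7838695, 361188);  7838695² − 471·361188² = 1 ✓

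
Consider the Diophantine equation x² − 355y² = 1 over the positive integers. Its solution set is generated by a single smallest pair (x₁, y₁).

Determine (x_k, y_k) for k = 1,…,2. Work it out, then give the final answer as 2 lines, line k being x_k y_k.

√355 → a₀=18, period (1,5,3,3,1,6,1,3,3,5,1,36); ℓ=12 even so k=11
k=0  a_k=18  p_k/q_k = 18/1
…
k=10  a_k=5  p_k/q_k = 803418/42641
k=11  a_k=1  p_k/q_k = 954809/50676
fundamental: x₁=954809, y₁=50676  (since 911660226481 − 355·2568056976 = 1)
(x_2, y_2) = (954809·954809 + 355·50676·50676, 954809·50676 + 50676·954809) = (1823320452961, 96771801768)

954809 50676
1823320452961 96771801768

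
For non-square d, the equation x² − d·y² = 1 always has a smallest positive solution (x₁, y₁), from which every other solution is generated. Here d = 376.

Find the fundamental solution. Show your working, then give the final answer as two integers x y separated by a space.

2143295 110532

d=376: √d = [19; 2,1,1,3,1,…,1,2,38] (ℓ=16, even), read p_15/q_15
k=0  a_k=19  p_k/q_k = 19/1
k=1  a_k=2  p_k/q_k = 39/2
k=2  a_k=1  p_k/q_k = 58/3
k=3  a_k=1  p_k/q_k = 97/5
k=4  a_k=3  p_k/q_k = 349/18
k=5  a_k=1  p_k/q_k = 446/23
…
k=8  a_k=4  p_k/q_k = 12953/668
k=9  a_k=2  p_k/q_k = 28834/1487
…
k=11  a_k=1  p_k/q_k = 99455/5129
k=12  a_k=3  p_k/q_k = 368986/19029
k=13  a_k=1  p_k/q_k = 468441/24158
k=14  a_k=1  p_k/q_k = 837427/43187
k=15  a_k=2  p_k/q_k = 2143295/110532
(x₁, y₁) = (2143295, 110532);  2143295² − 376·110532² = 1 ✓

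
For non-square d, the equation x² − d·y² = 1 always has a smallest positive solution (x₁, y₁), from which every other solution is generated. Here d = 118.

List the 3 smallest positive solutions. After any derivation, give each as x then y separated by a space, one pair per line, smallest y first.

306917 28254
188396089777 17343265836
115643925371868101 10645886241146970

√118 → a₀=10, period (1,6,3,2,10,2,3,6,1,20); ℓ=10 even so k=9
a_0=10:  p_0=10·1+0=10,  q_0=10·0+1=1
…
a_2=6:  p_2=6·11+10=76,  q_2=6·1+1=7
…
a_7=3:  p_7=3·12112+5779=42115,  q_7=3·1115+532=3877
a_8=6:  p_8=6·42115+12112=264802,  q_8=6·3877+1115=24377
a_9=1:  p_9=1·264802+42115=306917,  q_9=1·24377+3877=28254
→ (306917, 28254).  Check: 306917²=94198044889, 118·28254²=94198044888, difference 1.
(x_2, y_2) = (306917·306917 + 118·28254·28254, 306917·28254 + 28254·306917) = (188396089777, 17343265836)
(x_3, y_3) = (306917·188396089777 + 118·28254·17343265836, 306917·17343265836 + 28254·188396089777) = (115643925371868101, 10645886241146970)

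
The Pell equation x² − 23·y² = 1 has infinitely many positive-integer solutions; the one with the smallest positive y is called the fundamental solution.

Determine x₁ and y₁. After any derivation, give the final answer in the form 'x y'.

d=23: √d = [4; 1,3,1,8] (ℓ=4, even), read p_3/q_3
a_0=4:  p_0=4·1+0=4,  q_0=4·0+1=1
a_1=1:  p_1=1·4+1=5,  q_1=1·1+0=1
a_2=3:  p_2=3·5+4=19,  q_2=3·1+1=4
a_3=1:  p_3=1·19+5=24,  q_3=1·4+1=5
fundamental: x₁=24, y₁=5  (since 576 − 23·25 = 1)

24 5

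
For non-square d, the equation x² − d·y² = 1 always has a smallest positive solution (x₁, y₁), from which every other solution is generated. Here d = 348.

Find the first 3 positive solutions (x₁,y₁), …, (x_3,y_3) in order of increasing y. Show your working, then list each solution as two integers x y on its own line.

1567 84
4910977 263256
15391000351 825044220

√348 = [18; 1,1,1,8,1,1,1,36, …], period ℓ=8 (even) → k=7
i=0: a=18 ⇒ p=18, q=1
i=1: a=1 ⇒ p=19, q=1
i=2: a=1 ⇒ p=37, q=2
i=3: a=1 ⇒ p=56, q=3
i=4: a=8 ⇒ p=485, q=26
i=5: a=1 ⇒ p=541, q=29
i=6: a=1 ⇒ p=1026, q=55
i=7: a=1 ⇒ p=1567, q=84
fundamental: x₁=1567, y₁=84  (since 2455489 − 348·7056 = 1)
n=2: (1567,84)∘(1567,84) = (1567·1567+348·84·84, 1567·84+84·1567) = (4910977,263256)
n=3: (4910977,263256)∘(1567,84) = (1567·4910977+348·84·263256, 1567·263256+84·4910977) = (15391000351,825044220)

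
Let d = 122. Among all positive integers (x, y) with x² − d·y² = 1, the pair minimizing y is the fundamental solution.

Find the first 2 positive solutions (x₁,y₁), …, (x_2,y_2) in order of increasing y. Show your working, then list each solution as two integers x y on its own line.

243 22
118097 10692

[11; 22] for √122; ℓ=1 ⇒ convergent index 1
i=0: a=11 ⇒ p=11, q=1
i=1: a=22 ⇒ p=243, q=22
→ (243, 22).  Check: 243²=59049, 122·22²=59048, difference 1.
(243+22√122)^2 = 118097 + 10692√122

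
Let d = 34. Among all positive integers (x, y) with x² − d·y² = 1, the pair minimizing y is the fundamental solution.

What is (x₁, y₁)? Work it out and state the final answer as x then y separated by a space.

35 6

√34 = [5; 1,4,1,10, …], period ℓ=4 (even) → k=3
a_0=5:  p_0=5·1+0=5,  q_0=5·0+1=1
…
a_2=4:  p_2=4·6+5=29,  q_2=4·1+1=5
a_3=1:  p_3=1·29+6=35,  q_3=1·5+1=6
→ (35, 6).  Check: 35²=1225, 34·6²=1224, difference 1.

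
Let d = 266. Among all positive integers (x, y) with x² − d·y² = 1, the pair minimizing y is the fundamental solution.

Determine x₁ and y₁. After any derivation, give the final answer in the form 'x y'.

685 42

√266 = [16; 3,4,3,32, …], period ℓ=4 (even) → k=3
i=0: a=16 ⇒ p=16, q=1
…
i=2: a=4 ⇒ p=212, q=13
i=3: a=3 ⇒ p=685, q=42
→ (685, 42).  Check: 685²=469225, 266·42²=469224, difference 1.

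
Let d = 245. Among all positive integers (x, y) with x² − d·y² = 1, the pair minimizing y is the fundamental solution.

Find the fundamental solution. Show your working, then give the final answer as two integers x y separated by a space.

51841 3312

√245 → a₀=15, period (1,1,1,7,6,7,1,1,1,30); ℓ=10 even so k=9
i=0: a=15 ⇒ p=15, q=1
i=1: a=1 ⇒ p=16, q=1
…
i=4: a=7 ⇒ p=360, q=23
i=5: a=6 ⇒ p=2207, q=141
…
i=8: a=1 ⇒ p=33825, q=2161
i=9: a=1 ⇒ p=51841, q=3312
(x₁, y₁) = (51841, 3312);  51841² − 245·3312² = 1 ✓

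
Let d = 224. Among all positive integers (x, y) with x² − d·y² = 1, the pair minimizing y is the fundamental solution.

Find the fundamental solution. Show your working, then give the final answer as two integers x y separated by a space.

d=224: √d = [14; 1,28] (ℓ=2, even), read p_1/q_1
i=0: a=14 ⇒ p=14, q=1
i=1: a=1 ⇒ p=15, q=1
→ (15, 1).  Check: 15²=225, 224·1²=224, difference 1.

15 1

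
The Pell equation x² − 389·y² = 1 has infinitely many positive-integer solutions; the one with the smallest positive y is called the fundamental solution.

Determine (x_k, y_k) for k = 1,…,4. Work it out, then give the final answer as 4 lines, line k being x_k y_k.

√389 → a₀=19, period (1,2,1,1,1,1,2,1,38); ℓ=9 odd so k=17
a_0=19:  p_0=19·1+0=19,  q_0=19·0+1=1
…
a_2=2:  p_2=2·20+19=59,  q_2=2·1+1=3
a_3=1:  p_3=1·59+20=79,  q_3=1·3+1=4
a_4=1:  p_4=1·79+59=138,  q_4=1·4+3=7
a_5=1:  p_5=1·138+79=217,  q_5=1·7+4=11
a_6=1:  p_6=1·217+138=355,  q_6=1·11+7=18
a_7=2:  p_7=2·355+217=927,  q_7=2·18+11=47
a_8=1:  p_8=1·927+355=1282,  q_8=1·47+18=65
a_9=38:  p_9=38·1282+927=49643,  q_9=38·65+47=2517
a_10=1:  p_10=1·49643+1282=50925,  q_10=1·2517+65=2582
a_11=2:  p_11=2·50925+49643=151493,  q_11=2·2582+2517=7681
a_12=1:  p_12=1·151493+50925=202418,  q_12=1·7681+2582=10263
a_13=1:  p_13=1·202418+151493=353911,  q_13=1·10263+7681=17944
a_14=1:  p_14=1·353911+202418=556329,  q_14=1·17944+10263=28207
a_15=1:  p_15=1·556329+353911=910240,  q_15=1·28207+17944=46151
a_16=2:  p_16=2·910240+556329=2376809,  q_16=2·46151+28207=120509
a_17=1:  p_17=1·2376809+910240=3287049,  q_17=1·120509+46151=166660
fundamental: x₁=3287049, y₁=166660  (since 10804691128401 − 389·27775555600 = 1)
(3287049+166660√389)^2 = 21609382256801 + 1095639172680√389
(3287049+166660√389)^3 = 142062196675667653449 + 7202839293837075980√389
(3287049+166660√389)^4 = 933930803041091759821507201 + 47352171395934637886793360√389

3287049 166660
21609382256801 1095639172680
142062196675667653449 7202839293837075980
933930803041091759821507201 47352171395934637886793360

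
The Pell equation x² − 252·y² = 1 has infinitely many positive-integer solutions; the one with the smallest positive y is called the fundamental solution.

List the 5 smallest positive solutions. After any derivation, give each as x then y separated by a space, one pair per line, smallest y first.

[15; 1,6,1,30] for √252; ℓ=4 ⇒ convergent index 3
step 0: (15, 1)  from 15·(1,0) + (0,1)
step 1: (16, 1)  from 1·(15,1) + (1,0)
step 2: (111, 7)  from 6·(16,1) + (15,1)
step 3: (127, 8)  from 1·(111,7) + (16,1)
fundamental: x₁=127, y₁=8  (since 16129 − 252·64 = 1)
(x_2, y_2) = (127·127 + 252·8·8, 127·8 + 8·127) = (32257, 2032)
(x_3, y_3) = (127·32257 + 252·8·2032, 127·2032 + 8·32257) = (8193151, 516120)
(x_4, y_4) = (127·8193151 + 252·8·516120, 127·516120 + 8·8193151) = (2081028097, 131092448)
(x_5, y_5) = (127·2081028097 + 252·8·131092448, 127·131092448 + 8·2081028097) = (528572943487, 33296965672)

127 8
32257 2032
8193151 516120
2081028097 131092448
528572943487 33296965672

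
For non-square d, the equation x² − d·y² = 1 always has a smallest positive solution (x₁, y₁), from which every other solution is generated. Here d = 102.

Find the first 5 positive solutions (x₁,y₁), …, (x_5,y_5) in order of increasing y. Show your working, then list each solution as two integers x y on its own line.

101 10
20401 2020
4120901 408030
832401601 82420040
168141002501 16648440050

√102 = [10; 10,20, …], period ℓ=2 (even) → k=1
k=0  a_k=10  p_k/q_k = 10/1
k=1  a_k=10  p_k/q_k = 101/10
fundamental: x₁=101, y₁=10  (since 10201 − 102·100 = 1)
(101+10√102)^2 = 20401 + 2020√102
(101+10√102)^3 = 4120901 + 408030√102
(101+10√102)^4 = 832401601 + 82420040√102
(101+10√102)^5 = 168141002501 + 16648440050√102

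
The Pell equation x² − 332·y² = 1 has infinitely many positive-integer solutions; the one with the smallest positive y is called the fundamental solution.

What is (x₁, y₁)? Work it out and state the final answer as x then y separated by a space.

[18; 4,1,1,8,1,1,4,36] for √332; ℓ=8 ⇒ convergent index 7
a_0=18:  p_0=18·1+0=18,  q_0=18·0+1=1
a_1=4:  p_1=4·18+1=73,  q_1=4·1+0=4
…
a_3=1:  p_3=1·91+73=164,  q_3=1·5+4=9
a_4=8:  p_4=8·164+91=1403,  q_4=8·9+5=77
a_5=1:  p_5=1·1403+164=1567,  q_5=1·77+9=86
a_6=1:  p_6=1·1567+1403=2970,  q_6=1·86+77=163
a_7=4:  p_7=4·2970+1567=13447,  q_7=4·163+86=738
(x₁, y₁) = (13447, 738);  13447² − 332·738² = 1 ✓

13447 738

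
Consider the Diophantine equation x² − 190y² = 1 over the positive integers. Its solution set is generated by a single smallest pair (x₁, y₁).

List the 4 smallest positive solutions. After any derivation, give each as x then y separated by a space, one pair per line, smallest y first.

52021 3774
5412368881 392654508
563113683064981 40852560317562
58587473808034384321 4250382080167131096

√190 → a₀=13, period (1,3,1,1,1,…,3,1,26); ℓ=14 even so k=13
a_0=13:  p_0=13·1+0=13,  q_0=13·0+1=1
a_1=1:  p_1=1·13+1=14,  q_1=1·1+0=1
…
a_5=1:  p_5=1·124+69=193,  q_5=1·9+5=14
a_6=2:  p_6=2·193+124=510,  q_6=2·14+9=37
a_7=2:  p_7=2·510+193=1213,  q_7=2·37+14=88
…
a_9=1:  p_9=1·2936+1213=4149,  q_9=1·213+88=301
a_10=1:  p_10=1·4149+2936=7085,  q_10=1·301+213=514
a_11=1:  p_11=1·7085+4149=11234,  q_11=1·514+301=815
a_12=3:  p_12=3·11234+7085=40787,  q_12=3·815+514=2959
a_13=1:  p_13=1·40787+11234=52021,  q_13=1·2959+815=3774
fundamental: x₁=52021, y₁=3774  (since 2706184441 − 190·14243076 = 1)
(x_2, y_2) = (52021·52021 + 190·3774·3774, 52021·3774 + 3774·52021) = (5412368881, 392654508)
(x_3, y_3) = (52021·5412368881 + 190·3774·392654508, 52021·392654508 + 3774·5412368881) = (563113683064981, 40852560317562)
(x_4, y_4) = (52021·563113683064981 + 190·3774·40852560317562, 52021·40852560317562 + 3774·563113683064981) = (58587473808034384321, 4250382080167131096)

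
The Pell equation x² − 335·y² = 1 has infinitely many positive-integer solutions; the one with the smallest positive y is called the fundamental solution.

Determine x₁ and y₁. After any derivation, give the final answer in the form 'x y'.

604 33

√335 → a₀=18, period (3,3,3,36); ℓ=4 even so k=3
step 0: (18, 1)  from 18·(1,0) + (0,1)
…
step 2: (183, 10)  from 3·(55,3) + (18,1)
step 3: (604, 33)  from 3·(183,10) + (55,3)
fundamental: x₁=604, y₁=33  (since 364816 − 335·1089 = 1)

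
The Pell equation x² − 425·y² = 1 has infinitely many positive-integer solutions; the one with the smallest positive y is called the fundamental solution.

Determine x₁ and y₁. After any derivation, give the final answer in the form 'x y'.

143649 6968

[20; 1,1,1,1,1,1,40] for √425; ℓ=7 ⇒ convergent index 13
k=0  a_k=20  p_k/q_k = 20/1
k=1  a_k=1  p_k/q_k = 21/1
k=2  a_k=1  p_k/q_k = 41/2
k=3  a_k=1  p_k/q_k = 62/3
…
k=7  a_k=40  p_k/q_k = 10885/528
k=8  a_k=1  p_k/q_k = 11153/541
…
k=10  a_k=1  p_k/q_k = 33191/1610
…
k=12  a_k=1  p_k/q_k = 88420/4289
k=13  a_k=1  p_k/q_k = 143649/6968
→ (143649, 6968).  Check: 143649²=20635035201, 425·6968²=20635035200, difference 1.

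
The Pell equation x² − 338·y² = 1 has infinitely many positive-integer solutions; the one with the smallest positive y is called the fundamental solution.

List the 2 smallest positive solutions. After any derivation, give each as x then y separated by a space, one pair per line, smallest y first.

√338 → a₀=18, period (2,1,1,2,36); ℓ=5 odd so k=9
i=0: a=18 ⇒ p=18, q=1
…
i=3: a=1 ⇒ p=92, q=5
…
i=5: a=36 ⇒ p=8696, q=473
…
i=7: a=1 ⇒ p=26327, q=1432
i=8: a=1 ⇒ p=43958, q=2391
i=9: a=2 ⇒ p=114243, q=6214
(x₁, y₁) = (114243, 6214);  114243² − 338·6214² = 1 ✓
(x_2, y_2) = (114243·114243 + 338·6214·6214, 114243·6214 + 6214·114243) = (26102926097, 1419812004)

114243 6214
26102926097 1419812004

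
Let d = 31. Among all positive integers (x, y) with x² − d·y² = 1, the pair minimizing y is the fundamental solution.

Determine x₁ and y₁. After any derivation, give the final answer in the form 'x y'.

√31 → a₀=5, period (1,1,3,5,3,1,1,10); ℓ=8 even so k=7
i=0: a=5 ⇒ p=5, q=1
…
i=2: a=1 ⇒ p=11, q=2
i=3: a=3 ⇒ p=39, q=7
…
i=5: a=3 ⇒ p=657, q=118
i=6: a=1 ⇒ p=863, q=155
i=7: a=1 ⇒ p=1520, q=273
fundamental: x₁=1520, y₁=273  (since 2310400 − 31·74529 = 1)

1520 273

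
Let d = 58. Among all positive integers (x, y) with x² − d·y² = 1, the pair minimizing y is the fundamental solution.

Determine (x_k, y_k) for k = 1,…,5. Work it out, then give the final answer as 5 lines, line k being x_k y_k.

√58 = [7; 1,1,1,1,1,1,14, …], period ℓ=7 (odd) → k=13
step 0: (7, 1)  from 7·(1,0) + (0,1)
step 1: (8, 1)  from 1·(7,1) + (1,0)
…
step 8: (1546, 203)  from 1·(1447,190) + (99,13)
…
step 10: (4539, 596)  from 1·(2993,393) + (1546,203)
step 11: (7532, 989)  from 1·(4539,596) + (2993,393)
step 12: (12071, 1585)  from 1·(7532,989) + (4539,596)
step 13: (19603, 2574)  from 1·(12071,1585) + (7532,989)
(x₁, y₁) = (19603, 2574);  19603² − 58·2574² = 1 ✓
n=2: (19603,2574)∘(19603,2574) = (19603·19603+58·2574·2574, 19603·2574+2574·19603) = (768555217,100916244)
n=3: (768555217,100916244)∘(19603,2574) = (19603·768555217+58·2574·100916244, 19603·100916244+2574·768555217) = (30131975818099,3956522259690)
n=4: (30131975818099,3956522259690)∘(19603,2574) = (19603·30131975818099+58·2574·3956522259690, 19603·3956522259690+2574·30131975818099) = (1181354243155834177,155119411612489896)
n=5: (1181354243155834177,155119411612489896)∘(19603,2574) = (19603·1181354243155834177+58·2574·155119411612489896, 19603·155119411612489896+2574·1181354243155834177) = (46316174427035658925363,6081611647722756602886)

19603 2574
768555217 100916244
30131975818099 3956522259690
1181354243155834177 155119411612489896
46316174427035658925363 6081611647722756602886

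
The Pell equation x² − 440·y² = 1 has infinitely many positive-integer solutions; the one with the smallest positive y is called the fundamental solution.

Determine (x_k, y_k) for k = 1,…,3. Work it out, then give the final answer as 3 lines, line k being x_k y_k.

[20; 1,40] for √440; ℓ=2 ⇒ convergent index 1
k=0  a_k=20  p_k/q_k = 20/1
k=1  a_k=1  p_k/q_k = 21/1
fundamental: x₁=21, y₁=1  (since 441 − 440·1 = 1)
(x_2, y_2) = (21·21 + 440·1·1, 21·1 + 1·21) = (881, 42)
(x_3, y_3) = (21·881 + 440·1·42, 21·42 + 1·881) = (36981, 1763)

21 1
881 42
36981 1763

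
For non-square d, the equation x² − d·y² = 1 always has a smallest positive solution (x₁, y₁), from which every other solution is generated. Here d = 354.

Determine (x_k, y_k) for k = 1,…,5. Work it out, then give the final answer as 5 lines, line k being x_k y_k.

√354 → a₀=18, period (1,4,2,2,18,2,2,4,1,36); ℓ=10 even so k=9
k=0  a_k=18  p_k/q_k = 18/1
…
k=5  a_k=18  p_k/q_k = 9351/497
…
k=8  a_k=4  p_k/q_k = 210294/11177
k=9  a_k=1  p_k/q_k = 258065/13716
fundamental: x₁=258065, y₁=13716  (since 66597544225 − 354·188128656 = 1)
n=2: (258065,13716)∘(258065,13716) = (258065·258065+354·13716·13716, 258065·13716+13716·258065) = (133195088449,7079239080)
n=3: (133195088449,7079239080)∘(258065,13716) = (258065·133195088449+354·13716·7079239080, 258065·7079239080+13716·133195088449) = (68745981000924305,3653807666346684)
n=4: (68745981000924305,3653807666346684)∘(258065,13716) = (258065·68745981000924305+354·13716·3653807666346684, 258065·3653807666346684+13716·68745981000924305) = (35481863173873866451201,1885839750824434773840)
n=5: (35481863173873866451201,1885839750824434773840)∘(258065,13716) = (258065·35481863173873866451201+354·13716·1885839750824434773840, 258065·1885839750824434773840+13716·35481863173873866451201) = (18313254039862772710457447825,973338470589361712155692516)

258065 13716
133195088449 7079239080
68745981000924305 3653807666346684
35481863173873866451201 1885839750824434773840
18313254039862772710457447825 973338470589361712155692516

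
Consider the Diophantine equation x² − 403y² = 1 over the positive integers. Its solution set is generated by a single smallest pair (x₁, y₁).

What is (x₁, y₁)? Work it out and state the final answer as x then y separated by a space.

669878 33369

d=403: √d = [20; 13,2,1,3,1,3,1,2,13,40] (ℓ=10, even), read p_9/q_9
step 0: (20, 1)  from 20·(1,0) + (0,1)
…
step 2: (542, 27)  from 2·(261,13) + (20,1)
…
step 5: (3754, 187)  from 1·(2951,147) + (803,40)
…
step 7: (17967, 895)  from 1·(14213,708) + (3754,187)
step 8: (50147, 2498)  from 2·(17967,895) + (14213,708)
step 9: (669878, 33369)  from 13·(50147,2498) + (17967,895)
fundamental: x₁=669878, y₁=33369  (since 448736534884 − 403·1113490161 = 1)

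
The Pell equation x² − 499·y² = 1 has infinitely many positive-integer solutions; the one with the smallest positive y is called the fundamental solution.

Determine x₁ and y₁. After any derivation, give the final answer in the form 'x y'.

[22; 2,1,21,1,2,44] for √499; ℓ=6 ⇒ convergent index 5
step 0: (22, 1)  from 22·(1,0) + (0,1)
step 1: (45, 2)  from 2·(22,1) + (1,0)
step 2: (67, 3)  from 1·(45,2) + (22,1)
…
step 4: (1519, 68)  from 1·(1452,65) + (67,3)
step 5: (4490, 201)  from 2·(1519,68) + (1452,65)
→ (4490, 201).  Check: 4490²=20160100, 499·201²=20160099, difference 1.

4490 201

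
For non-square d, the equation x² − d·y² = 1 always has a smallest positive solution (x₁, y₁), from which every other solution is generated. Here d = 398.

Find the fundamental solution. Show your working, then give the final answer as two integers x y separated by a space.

399 20

d=398: √d = [19; 1,18,1,38] (ℓ=4, even), read p_3/q_3
step 0: (19, 1)  from 19·(1,0) + (0,1)
…
step 2: (379, 19)  from 18·(20,1) + (19,1)
step 3: (399, 20)  from 1·(379,19) + (20,1)
(x₁, y₁) = (399, 20);  399² − 398·20² = 1 ✓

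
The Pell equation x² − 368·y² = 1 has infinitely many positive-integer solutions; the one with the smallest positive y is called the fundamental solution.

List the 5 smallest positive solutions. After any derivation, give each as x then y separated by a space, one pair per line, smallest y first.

√368 → a₀=19, period (5,2,5,38); ℓ=4 even so k=3
i=0: a=19 ⇒ p=19, q=1
i=1: a=5 ⇒ p=96, q=5
i=2: a=2 ⇒ p=211, q=11
i=3: a=5 ⇒ p=1151, q=60
→ (1151, 60).  Check: 1151²=1324801, 368·60²=1324800, difference 1.
n=2: (1151,60)∘(1151,60) = (1151·1151+368·60·60, 1151·60+60·1151) = (2649601,138120)
n=3: (2649601,138120)∘(1151,60) = (1151·2649601+368·60·138120, 1151·138120+60·2649601) = (6099380351,317952180)
n=4: (6099380351,317952180)∘(1151,60) = (1151·6099380351+368·60·317952180, 1151·317952180+60·6099380351) = (14040770918401,731925780240)
n=5: (14040770918401,731925780240)∘(1151,60) = (1151·14040770918401+368·60·731925780240, 1151·731925780240+60·14040770918401) = (32321848554778751,1684892828160300)

1151 60
2649601 138120
6099380351 317952180
14040770918401 731925780240
32321848554778751 1684892828160300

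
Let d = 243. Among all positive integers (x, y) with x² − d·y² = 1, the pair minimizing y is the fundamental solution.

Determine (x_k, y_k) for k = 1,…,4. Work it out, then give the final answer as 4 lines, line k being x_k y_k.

√243 = [15; 1,1,2,3,15,3,2,1,1,30, …], period ℓ=10 (even) → k=9
step 0: (15, 1)  from 15·(1,0) + (0,1)
step 1: (16, 1)  from 1·(15,1) + (1,0)
…
step 4: (265, 17)  from 3·(78,5) + (31,2)
step 5: (4053, 260)  from 15·(265,17) + (78,5)
…
step 7: (28901, 1854)  from 2·(12424,797) + (4053,260)
step 8: (41325, 2651)  from 1·(28901,1854) + (12424,797)
step 9: (70226, 4505)  from 1·(41325,2651) + (28901,1854)
→ (70226, 4505).  Check: 70226²=4931691076, 243·4505²=4931691075, difference 1.
(70226+4505√243)^2 = 9863382151 + 632736260√243
(70226+4505√243)^3 = 1385331749802026 + 88869073185015√243
(70226+4505√243)^4 = 194572614913330773601 + 12481839066348990520√243

70226 4505
9863382151 632736260
1385331749802026 88869073185015
194572614913330773601 12481839066348990520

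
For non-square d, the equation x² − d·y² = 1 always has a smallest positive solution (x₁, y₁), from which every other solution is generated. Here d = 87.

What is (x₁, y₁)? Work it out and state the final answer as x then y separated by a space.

d=87: √d = [9; 3,18] (ℓ=2, even), read p_1/q_1
i=0: a=9 ⇒ p=9, q=1
i=1: a=3 ⇒ p=28, q=3
(x₁, y₁) = (28, 3);  28² − 87·3² = 1 ✓

28 3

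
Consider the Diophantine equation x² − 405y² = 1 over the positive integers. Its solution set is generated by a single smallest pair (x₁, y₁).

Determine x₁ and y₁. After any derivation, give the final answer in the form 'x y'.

161 8

√405 = [20; 8,40, …], period ℓ=2 (even) → k=1
k=0  a_k=20  p_k/q_k = 20/1
k=1  a_k=8  p_k/q_k = 161/8
fundamental: x₁=161, y₁=8  (since 25921 − 405·64 = 1)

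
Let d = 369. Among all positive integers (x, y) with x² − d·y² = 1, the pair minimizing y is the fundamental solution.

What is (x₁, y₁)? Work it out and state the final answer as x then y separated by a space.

8396801 437120

√369 = [19; 4,1,3,2,7,4,7,2,3,1,4,38, …], period ℓ=12 (even) → k=11
a_0=19:  p_0=19·1+0=19,  q_0=19·0+1=1
…
a_2=1:  p_2=1·77+19=96,  q_2=1·4+1=5
a_3=3:  p_3=3·96+77=365,  q_3=3·5+4=19
a_4=2:  p_4=2·365+96=826,  q_4=2·19+5=43
…
a_6=4:  p_6=4·6147+826=25414,  q_6=4·320+43=1323
…
a_9=3:  p_9=3·393504+184045=1364557,  q_9=3·20485+9581=71036
a_10=1:  p_10=1·1364557+393504=1758061,  q_10=1·71036+20485=91521
a_11=4:  p_11=4·1758061+1364557=8396801,  q_11=4·91521+71036=437120
fundamental: x₁=8396801, y₁=437120  (since 70506267033601 − 369·191073894400 = 1)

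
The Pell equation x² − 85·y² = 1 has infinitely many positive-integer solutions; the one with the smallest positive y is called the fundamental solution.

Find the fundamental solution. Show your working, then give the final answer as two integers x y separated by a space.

285769 30996

√85 → a₀=9, period (4,1,1,4,18); ℓ=5 odd so k=9
step 0: (9, 1)  from 9·(1,0) + (0,1)
step 1: (37, 4)  from 4·(9,1) + (1,0)
…
step 3: (83, 9)  from 1·(46,5) + (37,4)
step 4: (378, 41)  from 4·(83,9) + (46,5)
…
step 7: (34813, 3776)  from 1·(27926,3029) + (6887,747)
step 8: (62739, 6805)  from 1·(34813,3776) + (27926,3029)
step 9: (285769, 30996)  from 4·(62739,6805) + (34813,3776)
→ (285769, 30996).  Check: 285769²=81663921361, 85·30996²=81663921360, difference 1.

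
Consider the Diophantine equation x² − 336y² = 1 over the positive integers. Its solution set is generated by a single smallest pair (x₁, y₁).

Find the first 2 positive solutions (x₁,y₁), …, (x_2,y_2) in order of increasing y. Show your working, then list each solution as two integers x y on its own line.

√336 → a₀=18, period (3,36); ℓ=2 even so k=1
i=0: a=18 ⇒ p=18, q=1
i=1: a=3 ⇒ p=55, q=3
(x₁, y₁) = (55, 3);  55² − 336·3² = 1 ✓
n=2: (55,3)∘(55,3) = (55·55+336·3·3, 55·3+3·55) = (6049,330)

55 3
6049 330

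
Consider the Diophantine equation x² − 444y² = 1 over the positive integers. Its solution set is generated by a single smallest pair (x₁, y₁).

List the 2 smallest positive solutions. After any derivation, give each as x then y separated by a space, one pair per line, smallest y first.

√444 = [21; 14,42, …], period ℓ=2 (even) → k=1
k=0  a_k=21  p_k/q_k = 21/1
k=1  a_k=14  p_k/q_k = 295/14
fundamental: x₁=295, y₁=14  (since 87025 − 444·196 = 1)
n=2: (295,14)∘(295,14) = (295·295+444·14·14, 295·14+14·295) = (174049,8260)

295 14
174049 8260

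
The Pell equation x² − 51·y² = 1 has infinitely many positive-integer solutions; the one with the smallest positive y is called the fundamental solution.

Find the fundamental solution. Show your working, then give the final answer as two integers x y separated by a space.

50 7

d=51: √d = [7; 7,14] (ℓ=2, even), read p_1/q_1
step 0: (7, 1)  from 7·(1,0) + (0,1)
step 1: (50, 7)  from 7·(7,1) + (1,0)
fundamental: x₁=50, y₁=7  (since 2500 − 51·49 = 1)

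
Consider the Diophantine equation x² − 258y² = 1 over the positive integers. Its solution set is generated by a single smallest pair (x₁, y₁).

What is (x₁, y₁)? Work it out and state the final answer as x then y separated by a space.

√258 = [16; 16,32, …], period ℓ=2 (even) → k=1
step 0: (16, 1)  from 16·(1,0) + (0,1)
step 1: (257, 16)  from 16·(16,1) + (1,0)
fundamental: x₁=257, y₁=16  (since 66049 − 258·256 = 1)

257 16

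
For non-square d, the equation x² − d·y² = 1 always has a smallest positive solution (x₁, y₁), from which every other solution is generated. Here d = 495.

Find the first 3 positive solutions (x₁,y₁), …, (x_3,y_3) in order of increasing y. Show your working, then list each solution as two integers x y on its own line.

[22; 4,44] for √495; ℓ=2 ⇒ convergent index 1
a_0=22:  p_0=22·1+0=22,  q_0=22·0+1=1
a_1=4:  p_1=4·22+1=89,  q_1=4·1+0=4
→ (89, 4).  Check: 89²=7921, 495·4²=7920, difference 1.
(89+4√495)^2 = 15841 + 712√495
(89+4√495)^3 = 2819609 + 126732√495

89 4
15841 712
2819609 126732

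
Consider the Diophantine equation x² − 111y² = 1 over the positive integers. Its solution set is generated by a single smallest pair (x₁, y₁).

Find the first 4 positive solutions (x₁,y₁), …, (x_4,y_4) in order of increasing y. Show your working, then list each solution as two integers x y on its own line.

295 28
174049 16520
102688615 9746772
60586108801 5750578960

[10; 1,1,6,1,1,20] for √111; ℓ=6 ⇒ convergent index 5
k=0  a_k=10  p_k/q_k = 10/1
…
k=4  a_k=1  p_k/q_k = 158/15
k=5  a_k=1  p_k/q_k = 295/28
fundamental: x₁=295, y₁=28  (since 87025 − 111·784 = 1)
(295+28√111)^2 = 174049 + 16520√111
(295+28√111)^3 = 102688615 + 9746772√111
(295+28√111)^4 = 60586108801 + 5750578960√111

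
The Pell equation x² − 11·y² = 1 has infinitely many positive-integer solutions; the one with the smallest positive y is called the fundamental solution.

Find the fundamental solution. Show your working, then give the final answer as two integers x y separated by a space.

[3; 3,6] for √11; ℓ=2 ⇒ convergent index 1
k=0  a_k=3  p_k/q_k = 3/1
k=1  a_k=3  p_k/q_k = 10/3
(x₁, y₁) = (10, 3);  10² − 11·3² = 1 ✓

10 3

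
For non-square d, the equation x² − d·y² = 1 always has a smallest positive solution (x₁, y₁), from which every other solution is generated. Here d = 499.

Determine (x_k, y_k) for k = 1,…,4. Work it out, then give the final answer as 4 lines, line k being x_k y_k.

4490 201
40320199 1804980
362075382530 16208720199
3251436894799201 145554305582040

√499 → a₀=22, period (2,1,21,1,2,44); ℓ=6 even so k=5
step 0: (22, 1)  from 22·(1,0) + (0,1)
…
step 2: (67, 3)  from 1·(45,2) + (22,1)
step 3: (1452, 65)  from 21·(67,3) + (45,2)
step 4: (1519, 68)  from 1·(1452,65) + (67,3)
step 5: (4490, 201)  from 2·(1519,68) + (1452,65)
(x₁, y₁) = (4490, 201);  4490² − 499·201² = 1 ✓
(4490+201√499)^2 = 40320199 + 1804980√499
(4490+201√499)^3 = 362075382530 + 16208720199√499
(4490+201√499)^4 = 3251436894799201 + 145554305582040√499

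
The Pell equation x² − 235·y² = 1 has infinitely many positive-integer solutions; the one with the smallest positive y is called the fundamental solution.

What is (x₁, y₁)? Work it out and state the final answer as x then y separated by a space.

46 3

d=235: √d = [15; 3,30] (ℓ=2, even), read p_1/q_1
i=0: a=15 ⇒ p=15, q=1
i=1: a=3 ⇒ p=46, q=3
(x₁, y₁) = (46, 3);  46² − 235·3² = 1 ✓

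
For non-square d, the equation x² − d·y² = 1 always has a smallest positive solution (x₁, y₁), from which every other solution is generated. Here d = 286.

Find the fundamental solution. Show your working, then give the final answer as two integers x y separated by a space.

561835 33222

[16; 1,10,3,3,2,3,3,10,1,32] for √286; ℓ=10 ⇒ convergent index 9
a_0=16:  p_0=16·1+0=16,  q_0=16·0+1=1
a_1=1:  p_1=1·16+1=17,  q_1=1·1+0=1
a_2=10:  p_2=10·17+16=186,  q_2=10·1+1=11
…
a_5=2:  p_5=2·1911+575=4397,  q_5=2·113+34=260
a_6=3:  p_6=3·4397+1911=15102,  q_6=3·260+113=893
a_7=3:  p_7=3·15102+4397=49703,  q_7=3·893+260=2939
a_8=10:  p_8=10·49703+15102=512132,  q_8=10·2939+893=30283
a_9=1:  p_9=1·512132+49703=561835,  q_9=1·30283+2939=33222
fundamental: x₁=561835, y₁=33222  (since 315658567225 − 286·1103701284 = 1)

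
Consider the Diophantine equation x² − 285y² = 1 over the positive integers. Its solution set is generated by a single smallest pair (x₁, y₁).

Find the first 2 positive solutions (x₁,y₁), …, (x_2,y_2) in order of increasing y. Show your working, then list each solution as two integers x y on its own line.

√285 → a₀=16, period (1,7,2,7,1,32); ℓ=6 even so k=5
step 0: (16, 1)  from 16·(1,0) + (0,1)
…
step 2: (135, 8)  from 7·(17,1) + (16,1)
step 3: (287, 17)  from 2·(135,8) + (17,1)
step 4: (2144, 127)  from 7·(287,17) + (135,8)
step 5: (2431, 144)  from 1·(2144,127) + (287,17)
(x₁, y₁) = (2431, 144);  2431² − 285·144² = 1 ✓
(2431+144√285)^2 = 11819521 + 700128√285

2431 144
11819521 700128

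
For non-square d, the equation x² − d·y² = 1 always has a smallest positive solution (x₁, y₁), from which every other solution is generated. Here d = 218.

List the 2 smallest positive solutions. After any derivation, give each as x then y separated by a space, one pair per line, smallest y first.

[14; 1,3,3,1,28] for √218; ℓ=5 ⇒ convergent index 9
a_0=14:  p_0=14·1+0=14,  q_0=14·0+1=1
a_1=1:  p_1=1·14+1=15,  q_1=1·1+0=1
…
a_4=1:  p_4=1·192+59=251,  q_4=1·13+4=17
…
a_6=1:  p_6=1·7220+251=7471,  q_6=1·489+17=506
a_7=3:  p_7=3·7471+7220=29633,  q_7=3·506+489=2007
a_8=3:  p_8=3·29633+7471=96370,  q_8=3·2007+506=6527
a_9=1:  p_9=1·96370+29633=126003,  q_9=1·6527+2007=8534
(x₁, y₁) = (126003, 8534);  126003² − 218·8534² = 1 ✓
(x_2, y_2) = (126003·126003 + 218·8534·8534, 126003·8534 + 8534·126003) = (31753512017, 2150619204)

126003 8534
31753512017 2150619204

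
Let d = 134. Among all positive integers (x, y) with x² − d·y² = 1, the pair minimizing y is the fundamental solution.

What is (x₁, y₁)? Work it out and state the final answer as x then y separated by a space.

145925 12606

[11; 1,1,2,1,3,…,1,1,22] for √134; ℓ=14 ⇒ convergent index 13
k=0  a_k=11  p_k/q_k = 11/1
…
k=2  a_k=1  p_k/q_k = 23/2
…
k=5  a_k=3  p_k/q_k = 301/26
k=6  a_k=1  p_k/q_k = 382/33
k=7  a_k=10  p_k/q_k = 4121/356
k=8  a_k=1  p_k/q_k = 4503/389
k=9  a_k=3  p_k/q_k = 17630/1523
…
k=11  a_k=2  p_k/q_k = 61896/5347
k=12  a_k=1  p_k/q_k = 84029/7259
k=13  a_k=1  p_k/q_k = 145925/12606
→ (145925, 12606).  Check: 145925²=21294105625, 134·12606²=21294105624, difference 1.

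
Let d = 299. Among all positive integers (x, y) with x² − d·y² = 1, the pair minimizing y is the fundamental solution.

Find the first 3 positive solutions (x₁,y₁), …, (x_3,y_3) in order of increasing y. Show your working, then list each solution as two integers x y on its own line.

415 24
344449 19920
285892255 16533576

[17; 3,2,3,34] for √299; ℓ=4 ⇒ convergent index 3
a_0=17:  p_0=17·1+0=17,  q_0=17·0+1=1
…
a_2=2:  p_2=2·52+17=121,  q_2=2·3+1=7
a_3=3:  p_3=3·121+52=415,  q_3=3·7+3=24
fundamental: x₁=415, y₁=24  (since 172225 − 299·576 = 1)
(415+24√299)^2 = 344449 + 19920√299
(415+24√299)^3 = 285892255 + 16533576√299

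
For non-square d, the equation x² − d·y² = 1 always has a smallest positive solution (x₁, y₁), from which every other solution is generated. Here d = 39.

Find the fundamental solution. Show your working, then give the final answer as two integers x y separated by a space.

[6; 4,12] for √39; ℓ=2 ⇒ convergent index 1
step 0: (6, 1)  from 6·(1,0) + (0,1)
step 1: (25, 4)  from 4·(6,1) + (1,0)
(x₁, y₁) = (25, 4);  25² − 39·4² = 1 ✓

25 4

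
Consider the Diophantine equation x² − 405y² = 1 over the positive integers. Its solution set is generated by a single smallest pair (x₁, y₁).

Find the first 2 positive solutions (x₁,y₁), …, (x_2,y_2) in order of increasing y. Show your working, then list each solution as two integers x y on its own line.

√405 = [20; 8,40, …], period ℓ=2 (even) → k=1
k=0  a_k=20  p_k/q_k = 20/1
k=1  a_k=8  p_k/q_k = 161/8
→ (161, 8).  Check: 161²=25921, 405·8²=25920, difference 1.
(161+8√405)^2 = 51841 + 2576√405

161 8
51841 2576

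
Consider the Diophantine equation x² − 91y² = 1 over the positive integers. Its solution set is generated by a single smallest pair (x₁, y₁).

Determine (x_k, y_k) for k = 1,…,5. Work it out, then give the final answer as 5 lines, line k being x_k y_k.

d=91: √d = [9; 1,1,5,1,5,1,1,18] (ℓ=8, even), read p_7/q_7
step 0: (9, 1)  from 9·(1,0) + (0,1)
step 1: (10, 1)  from 1·(9,1) + (1,0)
step 2: (19, 2)  from 1·(10,1) + (9,1)
step 3: (105, 11)  from 5·(19,2) + (10,1)
step 4: (124, 13)  from 1·(105,11) + (19,2)
step 5: (725, 76)  from 5·(124,13) + (105,11)
step 6: (849, 89)  from 1·(725,76) + (124,13)
step 7: (1574, 165)  from 1·(849,89) + (725,76)
fundamental: x₁=1574, y₁=165  (since 2477476 − 91·27225 = 1)
(1574+165√91)^2 = 4954951 + 519420√91
(1574+165√91)^3 = 15598184174 + 1635133995√91
(1574+165√91)^4 = 49103078824801 + 5147401296840√91
(1574+165√91)^5 = 154576476542289374 + 16204017647318325√91

1574 165
4954951 519420
15598184174 1635133995
49103078824801 5147401296840
154576476542289374 16204017647318325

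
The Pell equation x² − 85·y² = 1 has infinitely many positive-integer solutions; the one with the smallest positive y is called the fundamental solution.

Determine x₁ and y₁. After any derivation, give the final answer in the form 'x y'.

√85 = [9; 4,1,1,4,18, …], period ℓ=5 (odd) → k=9
i=0: a=9 ⇒ p=9, q=1
i=1: a=4 ⇒ p=37, q=4
…
i=3: a=1 ⇒ p=83, q=9
…
i=8: a=1 ⇒ p=62739, q=6805
i=9: a=4 ⇒ p=285769, q=30996
(x₁, y₁) = (285769, 30996);  285769² − 85·30996² = 1 ✓

285769 30996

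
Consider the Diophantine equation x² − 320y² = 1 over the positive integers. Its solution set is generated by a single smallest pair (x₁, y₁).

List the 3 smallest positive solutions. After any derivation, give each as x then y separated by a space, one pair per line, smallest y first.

161 9
51841 2898
16692641 933147

d=320: √d = [17; 1,7,1,34] (ℓ=4, even), read p_3/q_3
step 0: (17, 1)  from 17·(1,0) + (0,1)
…
step 2: (143, 8)  from 7·(18,1) + (17,1)
step 3: (161, 9)  from 1·(143,8) + (18,1)
(x₁, y₁) = (161, 9);  161² − 320·9² = 1 ✓
k=2:  x_2 = 161·161+320·9·9 = 51841,  y_2 = 161·9+9·161 = 2898
k=3:  x_3 = 161·51841+320·9·2898 = 16692641,  y_3 = 161·2898+9·51841 = 933147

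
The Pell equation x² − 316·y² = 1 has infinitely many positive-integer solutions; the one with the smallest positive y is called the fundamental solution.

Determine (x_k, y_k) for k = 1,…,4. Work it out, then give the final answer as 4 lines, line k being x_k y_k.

12799 720
327628801 18430560
8386642035199 471785474160
214681262489395201 12076764549117120

[17; 1,3,2,8,2,3,1,34] for √316; ℓ=8 ⇒ convergent index 7
i=0: a=17 ⇒ p=17, q=1
i=1: a=1 ⇒ p=18, q=1
i=2: a=3 ⇒ p=71, q=4
i=3: a=2 ⇒ p=160, q=9
…
i=6: a=3 ⇒ p=9937, q=559
i=7: a=1 ⇒ p=12799, q=720
(x₁, y₁) = (12799, 720);  12799² − 316·720² = 1 ✓
n=2: (12799,720)∘(12799,720) = (12799·12799+316·720·720, 12799·720+720·12799) = (327628801,18430560)
n=3: (327628801,18430560)∘(12799,720) = (12799·327628801+316·720·18430560, 12799·18430560+720·327628801) = (8386642035199,471785474160)
n=4: (8386642035199,471785474160)∘(12799,720) = (12799·8386642035199+316·720·471785474160, 12799·471785474160+720·8386642035199) = (214681262489395201,12076764549117120)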